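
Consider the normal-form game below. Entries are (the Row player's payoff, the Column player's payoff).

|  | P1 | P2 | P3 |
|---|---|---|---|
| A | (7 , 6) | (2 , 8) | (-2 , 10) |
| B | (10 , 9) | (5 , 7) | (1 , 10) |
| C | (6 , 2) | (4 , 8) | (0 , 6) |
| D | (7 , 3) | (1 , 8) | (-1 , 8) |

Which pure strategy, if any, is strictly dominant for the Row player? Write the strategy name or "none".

B

B vs A: P1: 10>7, P2: 5>2, P3: 1>-2.
B vs C: P1: 10>6, P2: 5>4, P3: 1>0.
B vs D: P1: 10>7, P2: 5>1, P3: 1>-1.
B strictly beats every other strategy against every opponent action, so it is strictly dominant.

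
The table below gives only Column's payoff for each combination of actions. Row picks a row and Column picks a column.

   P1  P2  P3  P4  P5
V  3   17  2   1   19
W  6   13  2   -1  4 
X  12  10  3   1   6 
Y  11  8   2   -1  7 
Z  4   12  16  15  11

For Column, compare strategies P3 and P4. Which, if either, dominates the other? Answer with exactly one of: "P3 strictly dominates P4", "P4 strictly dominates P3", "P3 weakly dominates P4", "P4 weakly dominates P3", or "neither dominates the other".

P3 strictly dominates P4

P3's payoffs vs P4's, by Row's action — V: 2>1, W: 2>-1, X: 3>1, Y: 2>-1, Z: 16>15.
Every comparison favours P3, so P3 strictly dominates P4.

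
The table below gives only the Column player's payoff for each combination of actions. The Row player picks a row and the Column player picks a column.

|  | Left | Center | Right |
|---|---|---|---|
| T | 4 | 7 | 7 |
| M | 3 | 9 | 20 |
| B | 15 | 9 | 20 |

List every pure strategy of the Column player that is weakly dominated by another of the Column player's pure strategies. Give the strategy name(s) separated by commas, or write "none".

Left, Center

Right weakly dominates Left — T: 7>4, M: 20>3, B: 20>15.
Center: dominated, since Right does at least as well everywhere (T: 7=7, M: 20>9, B: 20>9).
Right is not dominated — it holds its own against Left at T (7>4); Center at M (20>9).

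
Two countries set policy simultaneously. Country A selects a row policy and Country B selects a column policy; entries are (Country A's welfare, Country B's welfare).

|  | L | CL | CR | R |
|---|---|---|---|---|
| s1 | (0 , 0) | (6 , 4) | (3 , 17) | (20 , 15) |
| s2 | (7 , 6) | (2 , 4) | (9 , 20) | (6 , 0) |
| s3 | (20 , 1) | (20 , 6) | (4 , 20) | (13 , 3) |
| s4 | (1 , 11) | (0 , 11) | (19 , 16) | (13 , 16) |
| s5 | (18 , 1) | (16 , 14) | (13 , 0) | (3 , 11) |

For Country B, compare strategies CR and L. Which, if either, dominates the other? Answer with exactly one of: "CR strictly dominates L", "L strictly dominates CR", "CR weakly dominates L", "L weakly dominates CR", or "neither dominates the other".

neither dominates the other

Compare CR to L across each choice by Country A: s1: 17>0, s2: 20>6, s3: 20>1, s4: 16>11, s5: 0<1.
CR does better at s1, s2, s3, s4 but worse at s5; neither strategy dominates the other.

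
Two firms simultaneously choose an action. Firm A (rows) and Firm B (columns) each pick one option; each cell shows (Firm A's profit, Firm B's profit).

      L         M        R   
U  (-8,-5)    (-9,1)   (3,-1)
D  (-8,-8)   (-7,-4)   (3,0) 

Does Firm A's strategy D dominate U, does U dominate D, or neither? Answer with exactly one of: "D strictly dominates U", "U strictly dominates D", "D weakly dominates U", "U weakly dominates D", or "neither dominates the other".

D weakly dominates U

Compare D to U across each choice by Firm B: L: -8=-8, M: -7>-9, R: 3=3.
D is at least as good everywhere and strictly better somewhere (tied only at L, R), so D weakly but not strictly dominates U.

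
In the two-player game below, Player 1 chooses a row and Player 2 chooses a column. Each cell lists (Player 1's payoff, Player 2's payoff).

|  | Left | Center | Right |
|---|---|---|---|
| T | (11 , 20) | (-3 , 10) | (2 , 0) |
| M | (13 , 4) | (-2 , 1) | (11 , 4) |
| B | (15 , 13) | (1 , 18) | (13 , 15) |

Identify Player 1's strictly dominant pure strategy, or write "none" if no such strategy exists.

B vs T: Left: 15>11, Center: 1>-3, Right: 13>2.
B vs M: Left: 15>13, Center: 1>-2, Right: 13>11.
B strictly beats every other strategy against every opponent action, so it is strictly dominant.

B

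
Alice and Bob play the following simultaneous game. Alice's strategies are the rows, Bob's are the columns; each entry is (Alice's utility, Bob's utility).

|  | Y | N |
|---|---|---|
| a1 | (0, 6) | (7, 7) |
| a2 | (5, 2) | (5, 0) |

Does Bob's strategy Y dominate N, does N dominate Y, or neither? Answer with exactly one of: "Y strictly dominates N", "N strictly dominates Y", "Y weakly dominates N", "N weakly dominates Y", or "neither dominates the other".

Compare Y to N across every action of Alice: a1: 6<7, a2: 2>0.
Y does better at a2 but worse at a1; neither strategy dominates the other.

neither dominates the other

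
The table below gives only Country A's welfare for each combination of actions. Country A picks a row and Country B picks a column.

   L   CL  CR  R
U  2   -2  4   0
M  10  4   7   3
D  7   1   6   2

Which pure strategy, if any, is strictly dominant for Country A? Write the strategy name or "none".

M

M vs U: L: 10>2, CL: 4>-2, CR: 7>4, R: 3>0.
M vs D: L: 10>7, CL: 4>1, CR: 7>6, R: 3>2.
M strictly beats every other strategy against every opponent action, so it is strictly dominant.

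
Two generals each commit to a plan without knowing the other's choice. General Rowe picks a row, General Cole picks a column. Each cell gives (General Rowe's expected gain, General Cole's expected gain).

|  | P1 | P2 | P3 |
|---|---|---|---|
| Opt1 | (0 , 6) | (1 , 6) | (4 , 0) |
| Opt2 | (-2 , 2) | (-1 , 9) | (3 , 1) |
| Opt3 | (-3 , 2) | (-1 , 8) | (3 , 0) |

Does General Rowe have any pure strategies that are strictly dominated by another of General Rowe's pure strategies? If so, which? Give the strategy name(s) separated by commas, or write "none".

Nothing dominates Opt1: Opt2 at P1 (0>-2); Opt3 at P1 (0>-3).
Opt2: dominated, since Opt1 does at least as well everywhere (P1: 0>-2, P2: 1>-1, P3: 4>3).
Opt3 is strictly dominated by Opt1 (P1: 0>-3, P2: 1>-1, P3: 4>3).

Opt2, Opt3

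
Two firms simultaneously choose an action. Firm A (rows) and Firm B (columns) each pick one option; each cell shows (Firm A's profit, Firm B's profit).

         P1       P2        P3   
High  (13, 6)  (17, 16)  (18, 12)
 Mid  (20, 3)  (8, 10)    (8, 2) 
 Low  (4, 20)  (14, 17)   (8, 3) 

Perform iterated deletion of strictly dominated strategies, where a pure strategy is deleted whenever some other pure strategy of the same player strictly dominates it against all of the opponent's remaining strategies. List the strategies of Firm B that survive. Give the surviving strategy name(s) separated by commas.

P2

For Firm A, High strictly dominates Low on the remaining columns (P1: 13>4, P2: 17>14, P3: 18>8); eliminate Low.
Firm B's strategy P1 is strictly dominated by P2 (High: 16>6, Mid: 10>3) and is removed.
Row Mid is eliminated: High beats it against every remaining column (P2: 17>8, P3: 18>8).
Column P3 is eliminated: P2 beats it against every remaining row (High: 16>12).
Among the remaining strategies, none is strictly dominated by another pure strategy of the same player, so the elimination stops.
Surviving strategies — Firm A: {High}; Firm B: {P2}.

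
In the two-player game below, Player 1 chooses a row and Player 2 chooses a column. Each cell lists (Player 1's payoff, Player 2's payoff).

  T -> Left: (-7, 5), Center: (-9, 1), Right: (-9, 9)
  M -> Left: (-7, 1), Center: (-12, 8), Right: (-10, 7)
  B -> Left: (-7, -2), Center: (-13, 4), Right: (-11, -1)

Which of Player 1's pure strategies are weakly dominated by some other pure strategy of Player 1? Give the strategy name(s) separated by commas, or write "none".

T: no other strategy beats it everywhere (M at Center (-9>-12); B at Center (-9>-13)).
M is weakly dominated by T (Left: -7=-7, Center: -9>-12, Right: -9>-10).
B: dominated, since T does at least as well everywhere (Left: -7=-7, Center: -9>-13, Right: -9>-11).

M, B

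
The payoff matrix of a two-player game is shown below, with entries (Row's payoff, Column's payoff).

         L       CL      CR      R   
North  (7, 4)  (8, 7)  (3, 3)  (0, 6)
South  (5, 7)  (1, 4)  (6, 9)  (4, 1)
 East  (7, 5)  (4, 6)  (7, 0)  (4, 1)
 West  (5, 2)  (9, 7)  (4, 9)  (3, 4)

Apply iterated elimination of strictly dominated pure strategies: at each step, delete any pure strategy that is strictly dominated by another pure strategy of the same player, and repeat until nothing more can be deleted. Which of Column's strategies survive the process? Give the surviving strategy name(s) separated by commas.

For Column, CL strictly dominates R on the remaining rows (North: 7>6, South: 4>1, East: 6>1, West: 7>4); eliminate R.
Row's strategy South is strictly dominated by East (L: 7>5, CL: 4>1, CR: 7>6) and is removed.
Column L is eliminated: CL beats it against every remaining row (North: 7>4, East: 6>5, West: 7>2).
Row North is eliminated: West beats it against every remaining column (CL: 9>8, CR: 4>3).
Among the remaining strategies, none is strictly dominated by another pure strategy of the same player, so the elimination stops.
Surviving strategies — Row: {East, West}; Column: {CL, CR}.

CL, CR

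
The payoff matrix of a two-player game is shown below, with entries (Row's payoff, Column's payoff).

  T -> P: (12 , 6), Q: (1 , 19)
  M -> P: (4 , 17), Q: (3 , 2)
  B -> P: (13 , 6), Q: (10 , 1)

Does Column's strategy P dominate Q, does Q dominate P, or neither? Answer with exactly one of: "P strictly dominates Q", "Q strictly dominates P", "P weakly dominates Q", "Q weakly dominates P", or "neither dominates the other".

neither dominates the other

Compare P to Q across each opponent action: T: 6<19, M: 17>2, B: 6>1.
P does better at M, B but worse at T; neither strategy dominates the other.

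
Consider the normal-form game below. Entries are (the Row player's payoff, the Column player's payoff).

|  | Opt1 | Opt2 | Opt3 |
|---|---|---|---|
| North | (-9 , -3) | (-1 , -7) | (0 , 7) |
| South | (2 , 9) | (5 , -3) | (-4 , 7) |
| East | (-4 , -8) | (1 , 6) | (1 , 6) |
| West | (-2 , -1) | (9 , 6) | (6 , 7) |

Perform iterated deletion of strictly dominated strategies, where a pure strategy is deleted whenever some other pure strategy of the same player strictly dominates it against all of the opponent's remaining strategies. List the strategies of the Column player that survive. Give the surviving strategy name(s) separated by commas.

Row North is eliminated: East beats it against every remaining column (Opt1: -4>-9, Opt2: 1>-1, Opt3: 1>0).
Row East is eliminated: West beats it against every remaining column (Opt1: -2>-4, Opt2: 9>1, Opt3: 6>1).
For the Column player, Opt3 strictly dominates Opt2 on the remaining rows (South: 7>-3, West: 7>6); eliminate Opt2.
Among the remaining strategies, none is strictly dominated by another pure strategy of the same player, so the elimination stops.
Surviving strategies — the Row player: {South, West}; the Column player: {Opt1, Opt3}.

Opt1, Opt3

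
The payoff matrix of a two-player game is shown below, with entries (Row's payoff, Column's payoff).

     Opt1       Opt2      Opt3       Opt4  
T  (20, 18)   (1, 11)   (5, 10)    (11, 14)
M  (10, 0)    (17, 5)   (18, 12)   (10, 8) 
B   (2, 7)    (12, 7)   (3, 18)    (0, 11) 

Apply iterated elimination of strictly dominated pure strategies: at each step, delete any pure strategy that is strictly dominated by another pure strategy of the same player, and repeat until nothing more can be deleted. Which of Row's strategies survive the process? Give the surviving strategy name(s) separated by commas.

Row B is eliminated: M beats it against every remaining column (Opt1: 10>2, Opt2: 17>12, Opt3: 18>3, Opt4: 10>0).
For Column, Opt4 strictly dominates Opt2 on the remaining rows (T: 14>11, M: 8>5); eliminate Opt2.
Among the remaining strategies, none is strictly dominated by another pure strategy of the same player, so the elimination stops.
Surviving strategies — Row: {T, M}; Column: {Opt1, Opt3, Opt4}.

T, M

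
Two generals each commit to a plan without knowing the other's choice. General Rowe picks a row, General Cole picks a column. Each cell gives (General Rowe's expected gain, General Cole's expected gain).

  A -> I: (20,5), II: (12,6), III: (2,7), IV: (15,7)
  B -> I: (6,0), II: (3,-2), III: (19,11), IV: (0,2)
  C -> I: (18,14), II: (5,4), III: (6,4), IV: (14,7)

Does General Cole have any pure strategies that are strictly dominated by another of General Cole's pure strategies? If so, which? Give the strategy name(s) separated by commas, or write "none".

I: no other strategy beats it everywhere (II at B (0>-2); III at C (14>4); IV at C (14>7)).
IV strictly dominates II — A: 7>6, B: 2>-2, C: 7>4.
III is not dominated — it holds its own against I at A (7>5); II at A (7>6); IV at A (7=7).
IV: no other strategy beats it everywhere (I at A (7>5); II at A (7>6); III at A (7=7)).

II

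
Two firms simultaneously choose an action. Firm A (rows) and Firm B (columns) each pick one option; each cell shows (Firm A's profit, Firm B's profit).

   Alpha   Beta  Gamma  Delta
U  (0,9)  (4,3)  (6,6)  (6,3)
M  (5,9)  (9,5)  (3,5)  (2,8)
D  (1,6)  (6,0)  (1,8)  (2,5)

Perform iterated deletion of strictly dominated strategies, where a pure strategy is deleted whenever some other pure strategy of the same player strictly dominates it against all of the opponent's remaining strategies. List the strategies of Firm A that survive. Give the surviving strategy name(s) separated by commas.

M

Firm B's strategy Beta is strictly dominated by Alpha (U: 9>3, M: 9>5, D: 6>0) and is removed.
Firm B's strategy Delta is strictly dominated by Alpha (U: 9>3, M: 9>8, D: 6>5) and is removed.
Firm A's strategy D is strictly dominated by M (Alpha: 5>1, Gamma: 3>1) and is removed.
Firm B's strategy Gamma is strictly dominated by Alpha (U: 9>6, M: 9>5) and is removed.
Row U is eliminated: M beats it against every remaining column (Alpha: 5>0).
Among the remaining strategies, none is strictly dominated by another pure strategy of the same player, so the elimination stops.
Surviving strategies — Firm A: {M}; Firm B: {Alpha}.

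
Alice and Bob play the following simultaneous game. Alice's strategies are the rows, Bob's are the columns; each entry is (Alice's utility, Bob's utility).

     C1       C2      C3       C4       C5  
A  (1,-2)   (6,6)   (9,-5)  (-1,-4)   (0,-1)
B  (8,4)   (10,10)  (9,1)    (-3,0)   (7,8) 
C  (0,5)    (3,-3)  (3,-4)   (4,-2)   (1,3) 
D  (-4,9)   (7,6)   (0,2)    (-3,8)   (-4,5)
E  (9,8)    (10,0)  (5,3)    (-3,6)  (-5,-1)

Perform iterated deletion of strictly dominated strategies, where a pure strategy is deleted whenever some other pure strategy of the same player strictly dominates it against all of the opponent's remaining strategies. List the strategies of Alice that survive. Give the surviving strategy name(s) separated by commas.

B, E

Column C3 is eliminated: C1 beats it against every remaining row (A: -2>-5, B: 4>1, C: 5>-4, D: 9>2, E: 8>3).
Column C4 is eliminated: C1 beats it against every remaining row (A: -2>-4, B: 4>0, C: 5>-2, D: 9>8, E: 8>6).
For Alice, B strictly dominates A on the remaining columns (C1: 8>1, C2: 10>6, C5: 7>0); eliminate A.
For Alice, B strictly dominates C on the remaining columns (C1: 8>0, C2: 10>3, C5: 7>1); eliminate C.
For Alice, B strictly dominates D on the remaining columns (C1: 8>-4, C2: 10>7, C5: 7>-4); eliminate D.
Bob's strategy C5 is strictly dominated by C2 (B: 10>8, E: 0>-1) and is removed.
Among the remaining strategies, none is strictly dominated by another pure strategy of the same player, so the elimination stops.
Surviving strategies — Alice: {B, E}; Bob: {C1, C2}.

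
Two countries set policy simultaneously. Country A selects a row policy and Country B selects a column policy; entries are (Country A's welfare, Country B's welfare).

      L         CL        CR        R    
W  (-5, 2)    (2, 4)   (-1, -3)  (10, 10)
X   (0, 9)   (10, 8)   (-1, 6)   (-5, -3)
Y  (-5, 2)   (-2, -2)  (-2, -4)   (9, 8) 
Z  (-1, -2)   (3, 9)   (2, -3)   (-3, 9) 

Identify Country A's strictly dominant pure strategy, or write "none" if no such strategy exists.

W fails to dominate X at L (-5<0).
X fails to dominate W at CR (-1=-1).
Y fails to dominate W at L (-5=-5).
Z fails to dominate W at R (-3<10).
No single strategy dominates all the others.

none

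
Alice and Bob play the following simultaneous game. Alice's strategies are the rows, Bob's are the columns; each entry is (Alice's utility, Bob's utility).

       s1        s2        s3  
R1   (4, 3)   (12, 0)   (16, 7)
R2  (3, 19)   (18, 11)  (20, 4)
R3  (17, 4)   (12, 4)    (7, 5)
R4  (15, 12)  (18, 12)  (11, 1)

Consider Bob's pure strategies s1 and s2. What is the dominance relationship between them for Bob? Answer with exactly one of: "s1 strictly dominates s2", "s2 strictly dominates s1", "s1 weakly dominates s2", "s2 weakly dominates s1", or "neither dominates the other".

s1 weakly dominates s2

s1's payoffs vs s2's, by Alice's action — R1: 3>0, R2: 19>11, R3: 4=4, R4: 12=12.
s1 is at least as good everywhere and strictly better somewhere (tied only at R3, R4), so s1 weakly but not strictly dominates s2.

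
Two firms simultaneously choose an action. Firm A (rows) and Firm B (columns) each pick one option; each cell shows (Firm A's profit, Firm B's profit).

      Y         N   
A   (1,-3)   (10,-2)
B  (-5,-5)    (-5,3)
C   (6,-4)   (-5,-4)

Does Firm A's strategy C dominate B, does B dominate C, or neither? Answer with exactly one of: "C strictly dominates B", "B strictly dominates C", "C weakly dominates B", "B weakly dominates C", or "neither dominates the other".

C weakly dominates B

C's payoffs vs B's, by Firm B's action — Y: 6>-5, N: -5=-5.
C is at least as good everywhere and strictly better somewhere (tied only at N), so C weakly but not strictly dominates B.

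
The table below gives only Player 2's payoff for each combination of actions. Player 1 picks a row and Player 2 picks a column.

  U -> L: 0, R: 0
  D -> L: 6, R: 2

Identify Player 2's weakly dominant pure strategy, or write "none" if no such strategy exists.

L vs R: U: 0=0, D: 6>2.
L is at least as good as every other strategy against every opponent action, so it is weakly dominant.

L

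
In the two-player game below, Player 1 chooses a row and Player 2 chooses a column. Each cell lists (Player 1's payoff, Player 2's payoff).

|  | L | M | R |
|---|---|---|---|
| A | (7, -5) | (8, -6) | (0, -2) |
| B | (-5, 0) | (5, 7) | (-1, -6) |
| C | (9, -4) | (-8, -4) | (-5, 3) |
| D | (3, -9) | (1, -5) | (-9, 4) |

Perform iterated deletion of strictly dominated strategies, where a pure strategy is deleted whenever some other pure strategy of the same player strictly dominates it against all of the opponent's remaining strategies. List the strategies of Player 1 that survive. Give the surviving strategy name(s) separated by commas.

A

Row B is eliminated: A beats it against every remaining column (L: 7>-5, M: 8>5, R: 0>-1).
For Player 1, A strictly dominates D on the remaining columns (L: 7>3, M: 8>1, R: 0>-9); eliminate D.
Player 2's strategy L is strictly dominated by R (A: -2>-5, C: 3>-4) and is removed.
Row C is eliminated: A beats it against every remaining column (M: 8>-8, R: 0>-5).
For Player 2, R strictly dominates M on the remaining rows (A: -2>-6); eliminate M.
Among the remaining strategies, none is strictly dominated by another pure strategy of the same player, so the elimination stops.
Surviving strategies — Player 1: {A}; Player 2: {R}.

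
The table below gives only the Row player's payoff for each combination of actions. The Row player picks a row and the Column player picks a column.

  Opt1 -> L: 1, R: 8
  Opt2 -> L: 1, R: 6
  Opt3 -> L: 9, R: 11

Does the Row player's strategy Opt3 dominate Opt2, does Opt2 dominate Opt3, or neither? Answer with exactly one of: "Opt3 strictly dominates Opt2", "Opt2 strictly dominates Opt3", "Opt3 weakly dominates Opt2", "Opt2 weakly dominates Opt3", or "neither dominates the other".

Opt3 strictly dominates Opt2

Opt3's payoffs vs Opt2's, by the Column player's action — L: 9>1, R: 11>6.
Every comparison favours Opt3, so Opt3 strictly dominates Opt2.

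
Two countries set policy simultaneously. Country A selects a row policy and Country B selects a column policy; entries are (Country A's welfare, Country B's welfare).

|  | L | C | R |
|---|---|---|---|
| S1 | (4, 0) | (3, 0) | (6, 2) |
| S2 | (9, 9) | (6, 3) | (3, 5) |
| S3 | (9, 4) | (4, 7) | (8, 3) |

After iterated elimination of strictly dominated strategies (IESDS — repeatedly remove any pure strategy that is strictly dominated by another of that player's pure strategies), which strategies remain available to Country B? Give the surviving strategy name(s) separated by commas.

Row S1 is eliminated: S3 beats it against every remaining column (L: 9>4, C: 4>3, R: 8>6).
Country B's strategy R is strictly dominated by L (S2: 9>5, S3: 4>3) and is removed.
Among the remaining strategies, none is strictly dominated by another pure strategy of the same player, so the elimination stops.
Surviving strategies — Country A: {S2, S3}; Country B: {L, C}.

L, C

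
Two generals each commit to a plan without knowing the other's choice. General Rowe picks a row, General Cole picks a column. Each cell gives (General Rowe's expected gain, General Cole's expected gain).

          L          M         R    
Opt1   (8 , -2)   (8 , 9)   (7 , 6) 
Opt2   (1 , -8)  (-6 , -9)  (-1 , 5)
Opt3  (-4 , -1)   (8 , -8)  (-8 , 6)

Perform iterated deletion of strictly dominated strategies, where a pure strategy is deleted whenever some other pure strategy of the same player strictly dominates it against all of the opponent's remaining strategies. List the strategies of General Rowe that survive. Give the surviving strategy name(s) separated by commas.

General Rowe's strategy Opt2 is strictly dominated by Opt1 (L: 8>1, M: 8>-6, R: 7>-1) and is removed.
Column L is eliminated: R beats it against every remaining row (Opt1: 6>-2, Opt3: 6>-1).
Among the remaining strategies, none is strictly dominated by another pure strategy of the same player, so the elimination stops.
Surviving strategies — General Rowe: {Opt1, Opt3}; General Cole: {M, R}.

Opt1, Opt3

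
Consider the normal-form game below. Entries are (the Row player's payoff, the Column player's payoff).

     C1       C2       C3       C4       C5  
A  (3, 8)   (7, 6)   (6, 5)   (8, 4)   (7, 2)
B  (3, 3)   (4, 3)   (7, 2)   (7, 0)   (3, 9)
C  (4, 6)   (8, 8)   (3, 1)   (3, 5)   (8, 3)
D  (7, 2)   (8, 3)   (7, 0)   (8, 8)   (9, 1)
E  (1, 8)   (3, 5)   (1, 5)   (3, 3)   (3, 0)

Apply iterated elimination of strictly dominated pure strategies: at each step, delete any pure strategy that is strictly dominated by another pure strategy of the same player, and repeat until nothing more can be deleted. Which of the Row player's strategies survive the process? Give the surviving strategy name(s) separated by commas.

A, C, D

Row E is eliminated: A beats it against every remaining column (C1: 3>1, C2: 7>3, C3: 6>1, C4: 8>3, C5: 7>3).
For the Column player, C1 strictly dominates C3 on the remaining rows (A: 8>5, B: 3>2, C: 6>1, D: 2>0); eliminate C3.
For the Row player, D strictly dominates B on the remaining columns (C1: 7>3, C2: 8>4, C4: 8>7, C5: 9>3); eliminate B.
For the Column player, C1 strictly dominates C5 on the remaining rows (A: 8>2, C: 6>3, D: 2>1); eliminate C5.
Among the remaining strategies, none is strictly dominated by another pure strategy of the same player, so the elimination stops.
Surviving strategies — the Row player: {A, C, D}; the Column player: {C1, C2, C4}.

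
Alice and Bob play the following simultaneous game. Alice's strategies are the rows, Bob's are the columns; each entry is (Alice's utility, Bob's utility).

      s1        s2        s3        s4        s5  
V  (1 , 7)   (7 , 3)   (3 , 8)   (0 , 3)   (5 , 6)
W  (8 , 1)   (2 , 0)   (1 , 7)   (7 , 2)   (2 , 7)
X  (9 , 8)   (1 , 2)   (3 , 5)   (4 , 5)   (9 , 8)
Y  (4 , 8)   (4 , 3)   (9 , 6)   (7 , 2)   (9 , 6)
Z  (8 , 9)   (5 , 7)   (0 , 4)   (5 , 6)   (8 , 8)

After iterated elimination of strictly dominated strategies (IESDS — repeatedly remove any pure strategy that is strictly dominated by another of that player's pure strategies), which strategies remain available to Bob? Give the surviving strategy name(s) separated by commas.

Column s2 is eliminated: s1 beats it against every remaining row (V: 7>3, W: 1>0, X: 8>2, Y: 8>3, Z: 9>7).
For Alice, Y strictly dominates V on the remaining columns (s1: 4>1, s3: 9>3, s4: 7>0, s5: 9>5); eliminate V.
Column s4 is eliminated: s5 beats it against every remaining row (W: 7>2, X: 8>5, Y: 6>2, Z: 8>6).
Alice's strategy W is strictly dominated by X (s1: 9>8, s3: 3>1, s5: 9>2) and is removed.
Alice's strategy Z is strictly dominated by X (s1: 9>8, s3: 3>0, s5: 9>8) and is removed.
Bob's strategy s3 is strictly dominated by s1 (X: 8>5, Y: 8>6) and is removed.
Among the remaining strategies, none is strictly dominated by another pure strategy of the same player, so the elimination stops.
Surviving strategies — Alice: {X, Y}; Bob: {s1, s5}.

s1, s5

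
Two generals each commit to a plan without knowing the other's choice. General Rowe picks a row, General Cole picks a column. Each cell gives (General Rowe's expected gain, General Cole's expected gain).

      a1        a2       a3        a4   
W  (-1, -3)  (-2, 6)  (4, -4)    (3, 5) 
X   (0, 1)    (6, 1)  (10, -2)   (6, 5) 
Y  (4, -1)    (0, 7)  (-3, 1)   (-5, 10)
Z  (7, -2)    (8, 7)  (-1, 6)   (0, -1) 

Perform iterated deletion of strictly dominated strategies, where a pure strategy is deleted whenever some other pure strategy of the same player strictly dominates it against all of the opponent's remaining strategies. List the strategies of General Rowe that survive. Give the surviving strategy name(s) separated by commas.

X, Z

Row W is eliminated: X beats it against every remaining column (a1: 0>-1, a2: 6>-2, a3: 10>4, a4: 6>3).
Row Y is eliminated: Z beats it against every remaining column (a1: 7>4, a2: 8>0, a3: -1>-3, a4: 0>-5).
General Cole's strategy a1 is strictly dominated by a4 (X: 5>1, Z: -1>-2) and is removed.
Column a3 is eliminated: a2 beats it against every remaining row (X: 1>-2, Z: 7>6).
Among the remaining strategies, none is strictly dominated by another pure strategy of the same player, so the elimination stops.
Surviving strategies — General Rowe: {X, Z}; General Cole: {a2, a4}.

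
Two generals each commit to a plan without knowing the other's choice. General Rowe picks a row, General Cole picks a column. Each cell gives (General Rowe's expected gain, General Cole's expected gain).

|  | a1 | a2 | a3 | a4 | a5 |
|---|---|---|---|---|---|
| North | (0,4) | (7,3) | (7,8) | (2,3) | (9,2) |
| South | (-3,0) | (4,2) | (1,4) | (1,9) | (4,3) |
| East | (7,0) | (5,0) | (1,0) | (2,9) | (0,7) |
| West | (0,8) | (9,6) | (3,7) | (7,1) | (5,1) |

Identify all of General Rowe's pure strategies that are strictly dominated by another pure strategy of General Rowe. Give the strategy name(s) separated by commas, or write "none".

South

North: no other strategy beats it everywhere (South at a1 (0>-3); East at a2 (7>5); West at a1 (0=0)).
South: dominated, since North does at least as well everywhere (a1: 0>-3, a2: 7>4, a3: 7>1, a4: 2>1, a5: 9>4).
East: no other strategy beats it everywhere (North at a1 (7>0); South at a1 (7>-3); West at a1 (7>0)).
Nothing dominates West: North at a1 (0=0); South at a1 (0>-3); East at a2 (9>5).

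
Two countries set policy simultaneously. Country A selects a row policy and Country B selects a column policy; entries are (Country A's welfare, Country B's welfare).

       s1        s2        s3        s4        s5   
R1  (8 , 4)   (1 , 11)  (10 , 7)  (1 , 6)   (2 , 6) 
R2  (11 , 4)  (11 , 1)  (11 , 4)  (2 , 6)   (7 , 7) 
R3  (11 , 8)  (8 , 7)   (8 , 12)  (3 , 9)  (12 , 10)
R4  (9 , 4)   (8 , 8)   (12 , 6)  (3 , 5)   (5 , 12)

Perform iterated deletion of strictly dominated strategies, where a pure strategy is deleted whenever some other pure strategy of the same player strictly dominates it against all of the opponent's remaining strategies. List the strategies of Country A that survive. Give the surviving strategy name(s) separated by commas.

R2, R3, R4

Country A's strategy R1 is strictly dominated by R2 (s1: 11>8, s2: 11>1, s3: 11>10, s4: 2>1, s5: 7>2) and is removed.
Column s1 is eliminated: s4 beats it against every remaining row (R2: 6>4, R3: 9>8, R4: 5>4).
Country B's strategy s2 is strictly dominated by s5 (R2: 7>1, R3: 10>7, R4: 12>8) and is removed.
For Country B, s5 strictly dominates s4 on the remaining rows (R2: 7>6, R3: 10>9, R4: 12>5); eliminate s4.
Among the remaining strategies, none is strictly dominated by another pure strategy of the same player, so the elimination stops.
Surviving strategies — Country A: {R2, R3, R4}; Country B: {s3, s5}.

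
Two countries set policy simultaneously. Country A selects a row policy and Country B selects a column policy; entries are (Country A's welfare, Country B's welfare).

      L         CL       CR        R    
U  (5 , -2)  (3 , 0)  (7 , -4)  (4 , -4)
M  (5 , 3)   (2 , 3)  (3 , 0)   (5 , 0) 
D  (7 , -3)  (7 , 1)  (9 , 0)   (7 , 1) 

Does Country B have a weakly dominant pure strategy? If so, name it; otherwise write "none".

CL

CL vs L: U: 0>-2, M: 3=3, D: 1>-3.
CL vs CR: U: 0>-4, M: 3>0, D: 1>0.
CL vs R: U: 0>-4, M: 3>0, D: 1=1.
CL is at least as good as every other strategy against every opponent action, so it is weakly dominant.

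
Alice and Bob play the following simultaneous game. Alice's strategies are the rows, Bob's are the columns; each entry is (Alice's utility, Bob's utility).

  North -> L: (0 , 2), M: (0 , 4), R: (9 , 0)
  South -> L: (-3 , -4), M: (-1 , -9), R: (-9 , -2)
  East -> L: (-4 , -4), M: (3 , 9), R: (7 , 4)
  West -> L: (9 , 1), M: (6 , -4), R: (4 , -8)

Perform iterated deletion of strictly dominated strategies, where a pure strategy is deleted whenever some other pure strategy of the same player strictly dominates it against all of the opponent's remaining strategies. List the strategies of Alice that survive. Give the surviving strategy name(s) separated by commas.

West

For Alice, North strictly dominates South on the remaining columns (L: 0>-3, M: 0>-1, R: 9>-9); eliminate South.
For Bob, M strictly dominates R on the remaining rows (North: 4>0, East: 9>4, West: -4>-8); eliminate R.
Alice's strategy North is strictly dominated by West (L: 9>0, M: 6>0) and is removed.
Row East is eliminated: West beats it against every remaining column (L: 9>-4, M: 6>3).
Column M is eliminated: L beats it against every remaining row (West: 1>-4).
Among the remaining strategies, none is strictly dominated by another pure strategy of the same player, so the elimination stops.
Surviving strategies — Alice: {West}; Bob: {L}.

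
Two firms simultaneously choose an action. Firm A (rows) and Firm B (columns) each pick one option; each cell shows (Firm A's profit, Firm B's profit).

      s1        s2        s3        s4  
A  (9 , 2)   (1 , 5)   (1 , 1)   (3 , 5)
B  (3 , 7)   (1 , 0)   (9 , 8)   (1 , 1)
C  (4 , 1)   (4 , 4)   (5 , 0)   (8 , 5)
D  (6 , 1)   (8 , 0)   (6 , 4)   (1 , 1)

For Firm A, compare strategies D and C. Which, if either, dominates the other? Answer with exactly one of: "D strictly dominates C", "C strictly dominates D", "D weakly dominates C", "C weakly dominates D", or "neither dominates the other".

neither dominates the other

Compare D to C across every action of Firm B: s1: 6>4, s2: 8>4, s3: 6>5, s4: 1<8.
D does better at s1, s2, s3 but worse at s4; neither strategy dominates the other.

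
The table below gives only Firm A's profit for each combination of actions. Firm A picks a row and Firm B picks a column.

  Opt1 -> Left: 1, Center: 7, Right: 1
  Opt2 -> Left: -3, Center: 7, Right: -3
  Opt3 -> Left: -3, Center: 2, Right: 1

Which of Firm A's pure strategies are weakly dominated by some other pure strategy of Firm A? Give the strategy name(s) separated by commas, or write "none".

Opt1: no other strategy beats it everywhere (Opt2 at Left (1>-3); Opt3 at Left (1>-3)).
Opt2: dominated, since Opt1 does at least as well everywhere (Left: 1>-3, Center: 7=7, Right: 1>-3).
Opt3 is weakly dominated by Opt1 (Left: 1>-3, Center: 7>2, Right: 1=1).

Opt2, Opt3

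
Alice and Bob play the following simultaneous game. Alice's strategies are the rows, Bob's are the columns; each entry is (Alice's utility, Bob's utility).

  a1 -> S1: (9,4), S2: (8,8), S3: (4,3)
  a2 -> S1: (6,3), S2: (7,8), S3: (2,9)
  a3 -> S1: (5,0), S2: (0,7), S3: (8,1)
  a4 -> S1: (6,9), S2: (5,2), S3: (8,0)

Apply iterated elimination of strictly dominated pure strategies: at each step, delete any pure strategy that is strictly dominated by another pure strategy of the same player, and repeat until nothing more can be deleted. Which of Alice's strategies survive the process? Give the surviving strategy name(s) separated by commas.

a1

Alice's strategy a2 is strictly dominated by a1 (S1: 9>6, S2: 8>7, S3: 4>2) and is removed.
Column S3 is eliminated: S2 beats it against every remaining row (a1: 8>3, a3: 7>1, a4: 2>0).
For Alice, a1 strictly dominates a3 on the remaining columns (S1: 9>5, S2: 8>0); eliminate a3.
Alice's strategy a4 is strictly dominated by a1 (S1: 9>6, S2: 8>5) and is removed.
For Bob, S2 strictly dominates S1 on the remaining rows (a1: 8>4); eliminate S1.
Among the remaining strategies, none is strictly dominated by another pure strategy of the same player, so the elimination stops.
Surviving strategies — Alice: {a1}; Bob: {S2}.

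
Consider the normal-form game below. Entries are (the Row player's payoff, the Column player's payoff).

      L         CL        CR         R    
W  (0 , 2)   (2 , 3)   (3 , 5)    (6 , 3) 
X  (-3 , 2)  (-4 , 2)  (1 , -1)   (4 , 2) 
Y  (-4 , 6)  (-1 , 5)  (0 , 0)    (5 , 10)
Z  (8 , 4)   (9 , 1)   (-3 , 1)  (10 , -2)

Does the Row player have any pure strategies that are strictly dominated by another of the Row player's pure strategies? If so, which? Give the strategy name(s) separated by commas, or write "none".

W: no other strategy beats it everywhere (X at L (0>-3); Y at L (0>-4); Z at CR (3>-3)).
X is strictly dominated by W (L: 0>-3, CL: 2>-4, CR: 3>1, R: 6>4).
Y is strictly dominated by W (L: 0>-4, CL: 2>-1, CR: 3>0, R: 6>5).
Nothing dominates Z: W at L (8>0); X at L (8>-3); Y at L (8>-4).

X, Y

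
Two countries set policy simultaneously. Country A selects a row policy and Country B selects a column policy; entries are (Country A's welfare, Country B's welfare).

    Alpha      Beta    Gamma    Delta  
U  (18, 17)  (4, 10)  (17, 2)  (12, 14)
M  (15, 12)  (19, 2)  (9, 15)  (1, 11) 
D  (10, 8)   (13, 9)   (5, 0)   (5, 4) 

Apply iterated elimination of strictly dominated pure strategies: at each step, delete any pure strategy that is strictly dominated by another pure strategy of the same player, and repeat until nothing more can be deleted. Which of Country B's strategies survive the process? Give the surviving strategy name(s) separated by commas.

Alpha

Country B's strategy Delta is strictly dominated by Alpha (U: 17>14, M: 12>11, D: 8>4) and is removed.
For Country A, M strictly dominates D on the remaining columns (Alpha: 15>10, Beta: 19>13, Gamma: 9>5); eliminate D.
Column Beta is eliminated: Alpha beats it against every remaining row (U: 17>10, M: 12>2).
For Country A, U strictly dominates M on the remaining columns (Alpha: 18>15, Gamma: 17>9); eliminate M.
Column Gamma is eliminated: Alpha beats it against every remaining row (U: 17>2).
Among the remaining strategies, none is strictly dominated by another pure strategy of the same player, so the elimination stops.
Surviving strategies — Country A: {U}; Country B: {Alpha}.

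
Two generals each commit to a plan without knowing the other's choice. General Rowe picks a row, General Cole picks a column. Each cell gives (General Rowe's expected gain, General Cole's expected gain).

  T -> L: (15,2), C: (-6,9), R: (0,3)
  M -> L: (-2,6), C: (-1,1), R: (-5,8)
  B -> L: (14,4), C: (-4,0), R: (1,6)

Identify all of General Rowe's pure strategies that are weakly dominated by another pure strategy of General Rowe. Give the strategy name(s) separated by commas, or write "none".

none

T is not dominated — it holds its own against M at L (15>-2); B at L (15>14).
M: no other strategy beats it everywhere (T at C (-1>-6); B at C (-1>-4)).
B is not dominated — it holds its own against T at C (-4>-6); M at L (14>-2).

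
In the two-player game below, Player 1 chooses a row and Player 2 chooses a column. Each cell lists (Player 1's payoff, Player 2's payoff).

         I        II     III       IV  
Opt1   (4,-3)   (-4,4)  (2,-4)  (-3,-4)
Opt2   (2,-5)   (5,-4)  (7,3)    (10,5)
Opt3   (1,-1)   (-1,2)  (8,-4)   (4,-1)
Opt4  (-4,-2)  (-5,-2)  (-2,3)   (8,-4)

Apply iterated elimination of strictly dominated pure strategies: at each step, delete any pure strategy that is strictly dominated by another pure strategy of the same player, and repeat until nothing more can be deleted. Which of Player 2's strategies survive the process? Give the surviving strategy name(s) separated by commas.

IV

Row Opt4 is eliminated: Opt2 beats it against every remaining column (I: 2>-4, II: 5>-5, III: 7>-2, IV: 10>8).
For Player 2, II strictly dominates I on the remaining rows (Opt1: 4>-3, Opt2: -4>-5, Opt3: 2>-1); eliminate I.
Row Opt1 is eliminated: Opt2 beats it against every remaining column (II: 5>-4, III: 7>2, IV: 10>-3).
Column III is eliminated: IV beats it against every remaining row (Opt2: 5>3, Opt3: -1>-4).
For Player 1, Opt2 strictly dominates Opt3 on the remaining columns (II: 5>-1, IV: 10>4); eliminate Opt3.
Player 2's strategy II is strictly dominated by IV (Opt2: 5>-4) and is removed.
Among the remaining strategies, none is strictly dominated by another pure strategy of the same player, so the elimination stops.
Surviving strategies — Player 1: {Opt2}; Player 2: {IV}.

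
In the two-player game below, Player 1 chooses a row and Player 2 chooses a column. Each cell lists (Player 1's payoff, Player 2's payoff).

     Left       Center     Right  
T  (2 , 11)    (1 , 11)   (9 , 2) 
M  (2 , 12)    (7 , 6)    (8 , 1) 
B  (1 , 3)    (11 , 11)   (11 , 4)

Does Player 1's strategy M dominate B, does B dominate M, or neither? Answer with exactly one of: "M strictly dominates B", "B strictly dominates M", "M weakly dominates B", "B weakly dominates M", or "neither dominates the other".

M's payoffs vs B's, by Player 2's action — Left: 2>1, Center: 7<11, Right: 8<11.
M does better at Left but worse at Center, Right; neither strategy dominates the other.

neither dominates the other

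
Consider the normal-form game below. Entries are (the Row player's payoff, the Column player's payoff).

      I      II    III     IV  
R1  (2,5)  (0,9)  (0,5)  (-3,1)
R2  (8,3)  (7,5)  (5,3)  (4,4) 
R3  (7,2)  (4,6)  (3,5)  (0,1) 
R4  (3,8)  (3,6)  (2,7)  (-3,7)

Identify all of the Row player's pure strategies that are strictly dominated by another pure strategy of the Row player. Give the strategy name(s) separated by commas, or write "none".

R2 strictly dominates R1 — I: 8>2, II: 7>0, III: 5>0, IV: 4>-3.
R2: no other strategy beats it everywhere (R1 at I (8>2); R3 at I (8>7); R4 at I (8>3)).
R3 is strictly dominated by R2 (I: 8>7, II: 7>4, III: 5>3, IV: 4>0).
R4: dominated, since R2 does at least as well everywhere (I: 8>3, II: 7>3, III: 5>2, IV: 4>-3).

R1, R3, R4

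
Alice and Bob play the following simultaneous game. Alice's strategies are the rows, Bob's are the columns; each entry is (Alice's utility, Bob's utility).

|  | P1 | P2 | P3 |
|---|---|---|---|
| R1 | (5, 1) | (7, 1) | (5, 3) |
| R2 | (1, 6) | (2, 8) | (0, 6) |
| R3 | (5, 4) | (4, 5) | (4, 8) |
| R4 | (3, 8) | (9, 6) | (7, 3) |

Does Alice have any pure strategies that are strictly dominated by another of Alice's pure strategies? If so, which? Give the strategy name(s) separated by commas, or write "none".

R2

R1: no other strategy beats it everywhere (R2 at P1 (5>1); R3 at P1 (5=5); R4 at P1 (5>3)).
R2 is strictly dominated by R1 (P1: 5>1, P2: 7>2, P3: 5>0).
R3 is not dominated — it holds its own against R1 at P1 (5=5); R2 at P1 (5>1); R4 at P1 (5>3).
R4: no other strategy beats it everywhere (R1 at P2 (9>7); R2 at P1 (3>1); R3 at P2 (9>4)).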